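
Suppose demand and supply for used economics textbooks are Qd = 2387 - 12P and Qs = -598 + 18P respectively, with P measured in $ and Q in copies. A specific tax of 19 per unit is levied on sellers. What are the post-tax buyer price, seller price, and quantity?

Sellers keep P_s = P_b - 19 per unit, so supply in terms of the buyer price is Qs = -940 + 18P_b.
Equate demand and the shifted supply: 2387 - 12P_b = -940 + 18P_b, giving 30P_b = 3327, so P_b = 110.9.
So P_s = 91.9 and the quantity traded is Q = 2387 - 12(110.9) = 1056.2.

P_b = 110.9, P_s = 91.9, Q = 1056.2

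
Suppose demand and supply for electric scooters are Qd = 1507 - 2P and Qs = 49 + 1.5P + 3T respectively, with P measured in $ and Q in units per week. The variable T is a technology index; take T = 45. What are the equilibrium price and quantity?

P* = 378, Q* = 751

With T = 45, supply is Qs = 184 + 1.5P.
Equating demand and supply, 1507 - 2P = 184 + 1.5P gives 3.5P = 1323, so P* = 378.
Then Q* = 1507 - 2(378) = 751.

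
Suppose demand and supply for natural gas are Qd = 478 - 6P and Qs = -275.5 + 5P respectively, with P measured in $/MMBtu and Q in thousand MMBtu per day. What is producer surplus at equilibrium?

Producer surplus = 448.9

Set Qd = Qs: 478 - 6P = -275.5 + 5P, so 753.5 = 11P and P* = 68.5.
From the demand curve, Q* = 478 - 6(68.5) = 67.
Supply choke price (Qs = 0): P = 55.1. Producer surplus = ½ × (68.5 - 55.1) × 67 = 448.9.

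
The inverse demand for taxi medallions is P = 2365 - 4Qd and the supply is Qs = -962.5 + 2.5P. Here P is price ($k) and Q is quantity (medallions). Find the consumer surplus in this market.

In direct form, Qd = 591.25 - 0.25P.
The market clears where 591.25 - 0.25P = -962.5 + 2.5P. Rearranging, 2.75P = 1553.75, hence P* = 565.
Plugging P* into demand: Q* = 591.25 - 0.25(565) = 450.
Demand choke price (Qd = 0): P = 591.25/0.25 = 2365. Consumer surplus = ½ × (2365 - 565) × 450 = 405000.

Consumer surplus = 405000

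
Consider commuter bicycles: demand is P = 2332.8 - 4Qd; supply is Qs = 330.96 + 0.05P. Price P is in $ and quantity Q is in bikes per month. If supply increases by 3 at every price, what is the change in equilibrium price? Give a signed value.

ΔP = -10

Inverting to quantity form: Qd = 583.2 - 0.25P.
Equating demand and supply, 583.2 - 0.25P = 330.96 + 0.05P gives 0.3P = 252.24, so P* = 840.8.
Substitute back: Q* = 583.2 - 0.25(840.8) = 373.
After the shift, supply is Qs = 333.96 + 0.05P.
Re-solving, 0.3P = 249.24 gives P = 830.8 and Q = 375.5.
ΔP = 830.8 - 840.8 = -10.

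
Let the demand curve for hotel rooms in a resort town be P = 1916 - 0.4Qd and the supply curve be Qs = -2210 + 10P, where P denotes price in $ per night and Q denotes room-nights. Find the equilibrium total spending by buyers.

Total spending by buyers = 1898400

Inverting to quantity form: Qd = 4790 - 2.5P.
The market clears where 4790 - 2.5P = -2210 + 10P. Rearranging, 12.5P = 7000, hence P* = 560.
Substitute back: Q* = 4790 - 2.5(560) = 3390.
Total spending by buyers = P* × Q* = 560 × 3390 = 1898400.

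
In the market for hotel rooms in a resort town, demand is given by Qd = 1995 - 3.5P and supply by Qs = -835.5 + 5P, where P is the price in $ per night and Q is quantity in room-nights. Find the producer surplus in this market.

Producer surplus = 68807.025

Equating demand and supply, 1995 - 3.5P = -835.5 + 5P gives 8.5P = 2830.5, so P* = 333.
Then Q* = 1995 - 3.5(333) = 829.5.
Supply choke price (Qs = 0): P = 167.1. Producer surplus = ½ × (333 - 167.1) × 829.5 = 68807.025.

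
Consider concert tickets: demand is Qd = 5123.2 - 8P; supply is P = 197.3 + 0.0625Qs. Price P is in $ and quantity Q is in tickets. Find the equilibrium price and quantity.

P* = 345, Q* = 2363.2

In direct form, Qs = -3156.8 + 16P.
The market clears where 5123.2 - 8P = -3156.8 + 16P. Rearranging, 24P = 8280, hence P* = 345.
From the demand curve, Q* = 5123.2 - 8(345) = 2363.2.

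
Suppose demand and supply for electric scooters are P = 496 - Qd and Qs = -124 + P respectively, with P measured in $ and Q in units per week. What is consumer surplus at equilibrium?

Solving each curve for Q: Qd = 496 - P.
Equating demand and supply, 496 - P = -124 + P gives 2P = 620, so P* = 310.
From the demand curve, Q* = 496 - 310 = 186.
Demand choke price (Qd = 0): P = 496. Consumer surplus = ½ × (496 - 310) × 186 = 17298.

Consumer surplus = 17298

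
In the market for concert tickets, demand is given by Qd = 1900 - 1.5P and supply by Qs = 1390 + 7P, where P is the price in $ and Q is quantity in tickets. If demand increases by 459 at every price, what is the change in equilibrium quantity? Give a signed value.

ΔQ = 378

At equilibrium Qd = Qs, so 1900 - 1.5P = 1390 + 7P; collecting terms, 510 = 8.5P and P* = 60.
Then Q* = 1900 - 1.5(60) = 1810.
After the shift, demand is Qd = 2359 - 1.5P.
The new intersection has 969 = 8.5P, i.e. P = 114, Q = 2188.
ΔQ = 2188 - 1810 = 378.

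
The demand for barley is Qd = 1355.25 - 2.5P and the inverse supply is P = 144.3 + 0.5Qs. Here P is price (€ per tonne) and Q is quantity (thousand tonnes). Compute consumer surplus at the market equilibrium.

Consumer surplus = 39072.8

Solving each curve for Q: Qs = -288.6 + 2P.
At equilibrium Qd = Qs, so 1355.25 - 2.5P = -288.6 + 2P; collecting terms, 1643.85 = 4.5P and P* = 365.3.
From the demand curve, Q* = 1355.25 - 2.5(365.3) = 442.
Demand choke price (Qd = 0): P = 1355.25/2.5 = 542.1. Consumer surplus = ½ × (542.1 - 365.3) × 442 = 39072.8.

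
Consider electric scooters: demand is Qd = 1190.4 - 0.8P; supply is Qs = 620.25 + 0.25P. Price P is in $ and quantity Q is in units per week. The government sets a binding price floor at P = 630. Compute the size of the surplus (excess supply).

Surplus = 91.35

At P = 630: Qd = 686.4 and Qs = 777.75.
Surplus = Qs - Qd = 777.75 - 686.4 = 91.35.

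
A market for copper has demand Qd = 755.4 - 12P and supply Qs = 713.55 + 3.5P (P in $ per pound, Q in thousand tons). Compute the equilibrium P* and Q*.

At equilibrium Qd = Qs, so 755.4 - 12P = 713.55 + 3.5P; collecting terms, 41.85 = 15.5P and P* = 2.7.
Substitute back: Q* = 755.4 - 12(2.7) = 723.

P* = 2.7, Q* = 723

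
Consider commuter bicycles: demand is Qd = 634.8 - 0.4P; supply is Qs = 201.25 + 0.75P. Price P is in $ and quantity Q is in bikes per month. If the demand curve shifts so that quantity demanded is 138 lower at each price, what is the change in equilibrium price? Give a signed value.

ΔP = -120

At equilibrium Qd = Qs, so 634.8 - 0.4P = 201.25 + 0.75P; collecting terms, 433.55 = 1.15P and P* = 377.
Plugging P* into demand: Q* = 634.8 - 0.4(377) = 484.
After the shift, demand is Qd = 496.8 - 0.4P.
Re-solving, 1.15P = 295.55 gives P = 257 and Q = 394.
ΔP = 257 - 377 = -120.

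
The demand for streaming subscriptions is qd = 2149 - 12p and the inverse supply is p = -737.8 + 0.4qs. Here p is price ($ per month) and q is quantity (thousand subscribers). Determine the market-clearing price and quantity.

Inverting to quantity form: qs = 1844.5 + 2.5p.
Equating demand and supply, 2149 - 12p = 1844.5 + 2.5p gives 14.5p = 304.5, so p* = 21.
From the demand curve, q* = 2149 - 12(21) = 1897.

p* = 21, q* = 1897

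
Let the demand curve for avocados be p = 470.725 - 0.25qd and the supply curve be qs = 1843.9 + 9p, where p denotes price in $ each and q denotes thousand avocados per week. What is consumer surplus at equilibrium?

Consumer surplus = 437533.35125

Rewriting in direct form: qd = 1882.9 - 4p.
The market clears where 1882.9 - 4p = 1843.9 + 9p. Rearranging, 13p = 39, hence p* = 3.
Plugging p* into demand: q* = 1882.9 - 4(3) = 1870.9.
Demand choke price (qd = 0): p = 1882.9/4 = 470.725. Consumer surplus = ½ × (470.725 - 3) × 1870.9 = 437533.35125.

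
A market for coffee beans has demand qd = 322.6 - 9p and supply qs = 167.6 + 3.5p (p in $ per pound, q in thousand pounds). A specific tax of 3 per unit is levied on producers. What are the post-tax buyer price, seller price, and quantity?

p_b = 13.24, p_s = 10.24, q = 203.44

With a tax of 3 on producers, they supply based on the net price p_s = p_b - 3, so qs = 157.1 + 3.5p_b.
Equate demand and the shifted supply: 322.6 - 9p_b = 157.1 + 3.5p_b, giving 12.5p_b = 165.5, so p_b = 13.24.
Then p_s = 13.24 - 3 = 10.24 and q = 322.6 - 9(13.24) = 203.44.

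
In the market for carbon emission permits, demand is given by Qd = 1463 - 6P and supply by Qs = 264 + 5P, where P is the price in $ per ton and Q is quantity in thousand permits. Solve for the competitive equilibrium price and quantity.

P* = 109, Q* = 809

Set Qd = Qs: 1463 - 6P = 264 + 5P, so 1199 = 11P and P* = 109.
From the demand curve, Q* = 1463 - 6(109) = 809.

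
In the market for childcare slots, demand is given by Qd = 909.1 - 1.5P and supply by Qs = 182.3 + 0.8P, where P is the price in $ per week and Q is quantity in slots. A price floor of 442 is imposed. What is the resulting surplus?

Surplus = 289.8

Evaluating both curves at the floor price 442 gives Qd = 246.1, Qs = 535.9.
Surplus = Qs - Qd = 535.9 - 246.1 = 289.8.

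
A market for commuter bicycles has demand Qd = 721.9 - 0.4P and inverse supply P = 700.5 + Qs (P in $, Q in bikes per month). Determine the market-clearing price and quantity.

P* = 1016, Q* = 315.5

Rewriting in direct form: Qs = -700.5 + P.
At equilibrium Qd = Qs, so 721.9 - 0.4P = -700.5 + P; collecting terms, 1422.4 = 1.4P and P* = 1016.
Substitute back: Q* = 721.9 - 0.4(1016) = 315.5.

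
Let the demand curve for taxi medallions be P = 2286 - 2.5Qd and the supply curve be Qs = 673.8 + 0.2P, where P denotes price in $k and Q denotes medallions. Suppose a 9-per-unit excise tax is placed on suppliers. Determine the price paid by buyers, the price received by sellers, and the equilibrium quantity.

P_b = 404, P_s = 395, Q = 752.8

Solving each curve for Q: Qd = 914.4 - 0.4P.
Suppliers keep P_s = P_b - 9 per unit, so supply in terms of the buyer price is Qs = 672 + 0.2P_b.
Market clearing requires 914.4 - 0.4P_b = 672 + 0.2P_b; hence 242.4 = 0.6P_b and P_b = 404.
So P_s = 395 and the quantity traded is Q = 914.4 - 0.4(404) = 752.8.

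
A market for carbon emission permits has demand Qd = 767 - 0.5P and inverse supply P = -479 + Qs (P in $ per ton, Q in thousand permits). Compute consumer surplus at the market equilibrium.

Consumer surplus = 450241

Solving each curve for Q: Qs = 479 + P.
At equilibrium Qd = Qs, so 767 - 0.5P = 479 + P; collecting terms, 288 = 1.5P and P* = 192.
Then Q* = 767 - 0.5(192) = 671.
Demand choke price (Qd = 0): P = 767/0.5 = 1534. Consumer surplus = ½ × (1534 - 192) × 671 = 450241.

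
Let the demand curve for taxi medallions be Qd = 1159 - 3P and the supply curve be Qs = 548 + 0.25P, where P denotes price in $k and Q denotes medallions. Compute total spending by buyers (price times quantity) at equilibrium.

At equilibrium Qd = Qs, so 1159 - 3P = 548 + 0.25P; collecting terms, 611 = 3.25P and P* = 188.
Then Q* = 1159 - 3(188) = 595.
Total spending by buyers = P* × Q* = 188 × 595 = 111860.

Total spending by buyers = 111860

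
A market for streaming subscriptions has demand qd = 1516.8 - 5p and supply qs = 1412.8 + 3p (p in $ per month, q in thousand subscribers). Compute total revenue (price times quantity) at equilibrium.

Total revenue = 18873.4

Equating demand and supply, 1516.8 - 5p = 1412.8 + 3p gives 8p = 104, so p* = 13.
From the demand curve, q* = 1516.8 - 5(13) = 1451.8.
Total revenue = p* × q* = 13 × 1451.8 = 18873.4.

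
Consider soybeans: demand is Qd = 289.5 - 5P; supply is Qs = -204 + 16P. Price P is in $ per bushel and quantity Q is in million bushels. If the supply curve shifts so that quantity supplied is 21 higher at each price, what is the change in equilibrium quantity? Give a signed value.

ΔQ = 5

Set Qd = Qs: 289.5 - 5P = -204 + 16P, so 493.5 = 21P and P* = 23.5.
Substitute back: Q* = 289.5 - 5(23.5) = 172.
After the shift, supply is Qs = -183 + 16P.
Re-solving, 21P = 472.5 gives P = 22.5 and Q = 177.
ΔQ = 177 - 172 = 5.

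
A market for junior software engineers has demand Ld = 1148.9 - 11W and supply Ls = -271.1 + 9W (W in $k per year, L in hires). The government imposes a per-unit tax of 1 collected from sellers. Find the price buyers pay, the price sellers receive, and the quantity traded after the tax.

W_b = 71.45, W_s = 70.45, L = 362.95

The tax drives a wedge W_b - W_s = 1. Substituting W_s = W_b - 1 into supply: Ls = -280.1 + 9W_b.
Market clearing requires 1148.9 - 11W_b = -280.1 + 9W_b; hence 1429 = 20W_b and W_b = 71.45.
So W_s = 70.45 and the quantity traded is L = 1148.9 - 11(71.45) = 362.95.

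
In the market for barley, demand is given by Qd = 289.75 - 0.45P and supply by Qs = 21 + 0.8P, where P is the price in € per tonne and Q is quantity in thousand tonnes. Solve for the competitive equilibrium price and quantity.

Equating demand and supply, 289.75 - 0.45P = 21 + 0.8P gives 1.25P = 268.75, so P* = 215.
From the demand curve, Q* = 289.75 - 0.45(215) = 193.

P* = 215, Q* = 193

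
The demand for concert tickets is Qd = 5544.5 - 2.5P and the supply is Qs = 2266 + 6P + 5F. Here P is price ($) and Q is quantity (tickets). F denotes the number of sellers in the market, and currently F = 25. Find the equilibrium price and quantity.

P* = 371, Q* = 4617

With F = 25, supply is Qs = 2391 + 6P.
Equating demand and supply, 5544.5 - 2.5P = 2391 + 6P gives 8.5P = 3153.5, so P* = 371.
Then Q* = 5544.5 - 2.5(371) = 4617.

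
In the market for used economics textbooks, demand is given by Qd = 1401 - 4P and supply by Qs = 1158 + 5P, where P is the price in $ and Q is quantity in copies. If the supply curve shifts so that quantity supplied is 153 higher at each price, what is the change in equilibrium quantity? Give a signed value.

The market clears where 1401 - 4P = 1158 + 5P. Rearranging, 9P = 243, hence P* = 27.
Plugging P* into demand: Q* = 1401 - 4(27) = 1293.
After the shift, supply is Qs = 1311 + 5P.
Re-solving, 9P = 90 gives P = 10 and Q = 1361.
ΔQ = 1361 - 1293 = 68.

ΔQ = 68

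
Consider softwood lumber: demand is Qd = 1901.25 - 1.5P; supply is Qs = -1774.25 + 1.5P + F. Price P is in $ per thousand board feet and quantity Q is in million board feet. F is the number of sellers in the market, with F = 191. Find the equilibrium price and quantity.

P* = 1161.5, Q* = 159

With F = 191, supply is Qs = -1583.25 + 1.5P.
At equilibrium Qd = Qs, so 1901.25 - 1.5P = -1583.25 + 1.5P; collecting terms, 3484.5 = 3P and P* = 1161.5.
From the demand curve, Q* = 1901.25 - 1.5(1161.5) = 159.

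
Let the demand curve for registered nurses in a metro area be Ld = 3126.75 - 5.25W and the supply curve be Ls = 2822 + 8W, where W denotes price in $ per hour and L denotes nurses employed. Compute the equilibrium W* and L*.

Set Ld = Ls: 3126.75 - 5.25W = 2822 + 8W, so 304.75 = 13.25W and W* = 23.
Plugging W* into demand: L* = 3126.75 - 5.25(23) = 3006.

W* = 23, L* = 3006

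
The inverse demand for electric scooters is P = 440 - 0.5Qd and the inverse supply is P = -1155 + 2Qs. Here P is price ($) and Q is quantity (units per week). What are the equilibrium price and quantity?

Inverting to quantity form: Qd = 880 - 2P and Qs = 577.5 + 0.5P.
The market clears where 880 - 2P = 577.5 + 0.5P. Rearranging, 2.5P = 302.5, hence P* = 121.
Plugging P* into demand: Q* = 880 - 2(121) = 638.

P* = 121, Q* = 638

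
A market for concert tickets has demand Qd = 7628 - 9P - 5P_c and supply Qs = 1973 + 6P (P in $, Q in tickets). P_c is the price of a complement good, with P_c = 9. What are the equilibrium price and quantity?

With P_c = 9, demand is Qd = 7583 - 9P.
At equilibrium Qd = Qs, so 7583 - 9P = 1973 + 6P; collecting terms, 5610 = 15P and P* = 374.
Substitute back: Q* = 7583 - 9(374) = 4217.

P* = 374, Q* = 4217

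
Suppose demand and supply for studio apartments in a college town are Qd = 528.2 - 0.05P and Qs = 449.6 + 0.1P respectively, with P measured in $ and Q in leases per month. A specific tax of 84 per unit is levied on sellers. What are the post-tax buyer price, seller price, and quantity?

The tax drives a wedge P_b - P_s = 84. Substituting P_s = P_b - 84 into supply: Qs = 441.2 + 0.1P_b.
Equate demand and the shifted supply: 528.2 - 0.05P_b = 441.2 + 0.1P_b, giving 0.15P_b = 87, so P_b = 580.
Then P_s = 580 - 84 = 496 and Q = 528.2 - 0.05(580) = 499.2.

P_b = 580, P_s = 496, Q = 499.2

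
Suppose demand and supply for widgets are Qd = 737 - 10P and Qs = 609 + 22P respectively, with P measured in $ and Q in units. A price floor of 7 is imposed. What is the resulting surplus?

Surplus = 96

At P = 7: Qd = 667 and Qs = 763.
Surplus = Qs - Qd = 763 - 667 = 96.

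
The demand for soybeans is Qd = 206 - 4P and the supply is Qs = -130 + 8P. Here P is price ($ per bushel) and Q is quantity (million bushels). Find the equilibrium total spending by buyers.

At equilibrium Qd = Qs, so 206 - 4P = -130 + 8P; collecting terms, 336 = 12P and P* = 28.
Substitute back: Q* = 206 - 4(28) = 94.
Total spending by buyers = P* × Q* = 28 × 94 = 2632.

Total spending by buyers = 2632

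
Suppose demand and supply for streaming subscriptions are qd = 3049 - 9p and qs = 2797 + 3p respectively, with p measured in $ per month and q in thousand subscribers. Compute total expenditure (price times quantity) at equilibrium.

The market clears where 3049 - 9p = 2797 + 3p. Rearranging, 12p = 252, hence p* = 21.
Substitute back: q* = 3049 - 9(21) = 2860.
Total expenditure = p* × q* = 21 × 2860 = 60060.

Total expenditure = 60060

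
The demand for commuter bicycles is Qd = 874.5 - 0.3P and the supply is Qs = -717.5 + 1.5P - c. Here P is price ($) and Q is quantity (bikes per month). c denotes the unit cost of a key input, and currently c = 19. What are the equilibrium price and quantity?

P* = 895, Q* = 606

With c = 19, supply is Qs = -736.5 + 1.5P.
At equilibrium Qd = Qs, so 874.5 - 0.3P = -736.5 + 1.5P; collecting terms, 1611 = 1.8P and P* = 895.
Then Q* = 874.5 - 0.3(895) = 606.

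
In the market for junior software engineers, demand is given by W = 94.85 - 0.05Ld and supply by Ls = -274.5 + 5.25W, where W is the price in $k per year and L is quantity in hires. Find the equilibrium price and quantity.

W* = 86, L* = 177

Solving each curve for L: Ld = 1897 - 20W.
Equating demand and supply, 1897 - 20W = -274.5 + 5.25W gives 25.25W = 2171.5, so W* = 86.
Then L* = 1897 - 20(86) = 177.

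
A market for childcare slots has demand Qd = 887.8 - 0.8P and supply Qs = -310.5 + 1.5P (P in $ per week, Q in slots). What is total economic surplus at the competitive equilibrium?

Total surplus = 212597.625

Set Qd = Qs: 887.8 - 0.8P = -310.5 + 1.5P, so 1198.3 = 2.3P and P* = 521.
Plugging P* into demand: Q* = 887.8 - 0.8(521) = 471.
Demand choke price = 1109.75; supply choke price = 207. CS = ½(1109.75 - 521)(471) = 138650.625; PS = ½(521 - 207)(471) = 73947. Total surplus = 212597.625.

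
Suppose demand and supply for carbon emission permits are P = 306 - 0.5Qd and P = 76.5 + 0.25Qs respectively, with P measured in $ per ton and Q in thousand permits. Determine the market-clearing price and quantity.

Inverting to quantity form: Qd = 612 - 2P and Qs = -306 + 4P.
Set Qd = Qs: 612 - 2P = -306 + 4P, so 918 = 6P and P* = 153.
Plugging P* into demand: Q* = 612 - 2(153) = 306.

P* = 153, Q* = 306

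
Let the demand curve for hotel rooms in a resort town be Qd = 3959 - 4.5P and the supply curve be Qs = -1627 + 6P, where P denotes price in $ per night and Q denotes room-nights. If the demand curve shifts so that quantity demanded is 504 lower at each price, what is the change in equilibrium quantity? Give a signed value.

ΔQ = -288

Set Qd = Qs: 3959 - 4.5P = -1627 + 6P, so 5586 = 10.5P and P* = 532.
Substitute back: Q* = 3959 - 4.5(532) = 1565.
After the shift, demand is Qd = 3455 - 4.5P.
The new intersection has 5082 = 10.5P, i.e. P = 484, Q = 1277.
ΔQ = 1277 - 1565 = -288.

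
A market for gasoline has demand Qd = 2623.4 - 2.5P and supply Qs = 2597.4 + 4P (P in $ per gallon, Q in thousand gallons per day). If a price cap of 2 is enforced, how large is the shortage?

At P = 2: Qd = 2618.4 and Qs = 2605.4.
Shortage = Qd - Qs = 2618.4 - 2605.4 = 13.

Shortage = 13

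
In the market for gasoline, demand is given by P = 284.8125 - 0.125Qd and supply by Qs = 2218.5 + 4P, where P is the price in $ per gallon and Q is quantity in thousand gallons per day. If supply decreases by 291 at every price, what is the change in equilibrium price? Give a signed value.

ΔP = 24.25

Inverting to quantity form: Qd = 2278.5 - 8P.
Set Qd = Qs: 2278.5 - 8P = 2218.5 + 4P, so 60 = 12P and P* = 5.
Substitute back: Q* = 2278.5 - 8(5) = 2238.5.
After the shift, supply is Qs = 1927.5 + 4P.
Re-solving, 12P = 351 gives P = 29.25 and Q = 2044.5.
ΔP = 29.25 - 5 = 24.25.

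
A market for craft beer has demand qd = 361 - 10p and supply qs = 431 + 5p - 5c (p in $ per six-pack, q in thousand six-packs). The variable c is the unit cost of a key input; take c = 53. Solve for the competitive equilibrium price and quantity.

p* = 13, q* = 231

With c = 53, supply is qs = 166 + 5p.
Equating demand and supply, 361 - 10p = 166 + 5p gives 15p = 195, so p* = 13.
From the demand curve, q* = 361 - 10(13) = 231.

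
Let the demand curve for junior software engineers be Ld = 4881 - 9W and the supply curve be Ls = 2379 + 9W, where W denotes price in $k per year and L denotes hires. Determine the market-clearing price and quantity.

W* = 139, L* = 3630

At equilibrium Ld = Ls, so 4881 - 9W = 2379 + 9W; collecting terms, 2502 = 18W and W* = 139.
Substitute back: L* = 4881 - 9(139) = 3630.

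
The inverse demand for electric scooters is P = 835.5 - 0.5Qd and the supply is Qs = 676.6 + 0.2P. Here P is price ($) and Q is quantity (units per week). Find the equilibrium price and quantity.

Solving each curve for Q: Qd = 1671 - 2P.
At equilibrium Qd = Qs, so 1671 - 2P = 676.6 + 0.2P; collecting terms, 994.4 = 2.2P and P* = 452.
Substitute back: Q* = 1671 - 2(452) = 767.

P* = 452, Q* = 767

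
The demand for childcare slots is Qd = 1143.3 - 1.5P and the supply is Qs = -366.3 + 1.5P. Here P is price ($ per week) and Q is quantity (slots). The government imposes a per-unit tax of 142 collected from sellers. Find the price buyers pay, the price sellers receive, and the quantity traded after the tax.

P_b = 574.2, P_s = 432.2, Q = 282

The tax drives a wedge P_b - P_s = 142. Substituting P_s = P_b - 142 into supply: Qs = -579.3 + 1.5P_b.
Equate demand and the shifted supply: 1143.3 - 1.5P_b = -579.3 + 1.5P_b, giving 3P_b = 1722.6, so P_b = 574.2.
So P_s = 432.2 and the quantity traded is Q = 1143.3 - 1.5(574.2) = 282.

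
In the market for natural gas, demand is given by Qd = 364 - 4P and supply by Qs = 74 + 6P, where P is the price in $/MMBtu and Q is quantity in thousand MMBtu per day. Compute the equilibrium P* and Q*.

P* = 29, Q* = 248

Equating demand and supply, 364 - 4P = 74 + 6P gives 10P = 290, so P* = 29.
Then Q* = 364 - 4(29) = 248.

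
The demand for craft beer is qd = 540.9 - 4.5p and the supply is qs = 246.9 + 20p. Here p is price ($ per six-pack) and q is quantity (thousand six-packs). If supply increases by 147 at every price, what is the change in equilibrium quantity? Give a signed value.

The market clears where 540.9 - 4.5p = 246.9 + 20p. Rearranging, 24.5p = 294, hence p* = 12.
Plugging p* into demand: q* = 540.9 - 4.5(12) = 486.9.
After the shift, supply is qs = 393.9 + 20p.
The new intersection has 147 = 24.5p, i.e. p = 6, q = 513.9.
Δq = 513.9 - 486.9 = 27.

Δq = 27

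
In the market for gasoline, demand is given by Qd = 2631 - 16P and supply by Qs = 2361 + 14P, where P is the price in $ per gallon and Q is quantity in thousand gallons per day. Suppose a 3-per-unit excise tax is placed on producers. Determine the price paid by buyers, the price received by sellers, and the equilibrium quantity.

P_b = 10.4, P_s = 7.4, Q = 2464.6

The tax drives a wedge P_b - P_s = 3. Substituting P_s = P_b - 3 into supply: Qs = 2319 + 14P_b.
Set Qd = Qs: 2631 - 16P_b = 2319 + 14P_b, so 312 = 30P_b and P_b = 10.4.
So P_s = 7.4 and the quantity traded is Q = 2631 - 16(10.4) = 2464.6.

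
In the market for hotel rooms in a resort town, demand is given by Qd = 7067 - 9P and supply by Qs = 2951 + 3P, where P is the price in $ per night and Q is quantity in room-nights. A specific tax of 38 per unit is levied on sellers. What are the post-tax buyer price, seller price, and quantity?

P_b = 352.5, P_s = 314.5, Q = 3894.5

Sellers keep P_s = P_b - 38 per unit, so supply in terms of the buyer price is Qs = 2837 + 3P_b.
Equate demand and the shifted supply: 7067 - 9P_b = 2837 + 3P_b, giving 12P_b = 4230, so P_b = 352.5.
Then P_s = 352.5 - 38 = 314.5 and Q = 7067 - 9(352.5) = 3894.5.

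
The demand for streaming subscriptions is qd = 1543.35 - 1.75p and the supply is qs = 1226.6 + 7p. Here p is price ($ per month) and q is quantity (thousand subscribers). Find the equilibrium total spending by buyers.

Total spending by buyers = 53576

Equating demand and supply, 1543.35 - 1.75p = 1226.6 + 7p gives 8.75p = 316.75, so p* = 36.2.
Substitute back: q* = 1543.35 - 1.75(36.2) = 1480.
Total spending by buyers = p* × q* = 36.2 × 1480 = 53576.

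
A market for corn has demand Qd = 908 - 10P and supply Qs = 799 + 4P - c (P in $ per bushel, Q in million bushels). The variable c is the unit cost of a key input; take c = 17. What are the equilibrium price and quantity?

P* = 9, Q* = 818

With c = 17, supply is Qs = 782 + 4P.
Equating demand and supply, 908 - 10P = 782 + 4P gives 14P = 126, so P* = 9.
From the demand curve, Q* = 908 - 10(9) = 818.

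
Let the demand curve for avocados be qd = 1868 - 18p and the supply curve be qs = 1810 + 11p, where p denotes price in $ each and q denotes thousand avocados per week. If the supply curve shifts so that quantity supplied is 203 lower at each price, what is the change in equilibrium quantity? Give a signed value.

Δq = -126

The market clears where 1868 - 18p = 1810 + 11p. Rearranging, 29p = 58, hence p* = 2.
Substitute back: q* = 1868 - 18(2) = 1832.
After the shift, supply is qs = 1607 + 11p.
The new intersection has 261 = 29p, i.e. p = 9, q = 1706.
Δq = 1706 - 1832 = -126.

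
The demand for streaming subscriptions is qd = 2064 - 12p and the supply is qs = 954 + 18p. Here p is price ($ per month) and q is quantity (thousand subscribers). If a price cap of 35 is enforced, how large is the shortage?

At p = 35: qd = 1644 and qs = 1584.
Shortage = qd - qs = 1644 - 1584 = 60.

Shortage = 60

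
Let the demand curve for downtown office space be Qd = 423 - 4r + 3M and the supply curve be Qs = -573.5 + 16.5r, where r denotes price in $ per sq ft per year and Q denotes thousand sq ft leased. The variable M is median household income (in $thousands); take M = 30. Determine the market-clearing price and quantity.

r* = 53, Q* = 301

With M = 30, demand is Qd = 513 - 4r.
The market clears where 513 - 4r = -573.5 + 16.5r. Rearranging, 20.5r = 1086.5, hence r* = 53.
From the demand curve, Q* = 513 - 4(53) = 301.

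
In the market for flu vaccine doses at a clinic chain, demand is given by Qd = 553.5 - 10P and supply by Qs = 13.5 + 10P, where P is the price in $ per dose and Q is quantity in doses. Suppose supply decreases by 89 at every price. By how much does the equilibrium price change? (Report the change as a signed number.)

Set Qd = Qs: 553.5 - 10P = 13.5 + 10P, so 540 = 20P and P* = 27.
Then Q* = 553.5 - 10(27) = 283.5.
After the shift, supply is Qs = -75.5 + 10P.
The new intersection has 629 = 20P, i.e. P = 31.45, Q = 239.
ΔP = 31.45 - 27 = 4.45.

ΔP = 4.45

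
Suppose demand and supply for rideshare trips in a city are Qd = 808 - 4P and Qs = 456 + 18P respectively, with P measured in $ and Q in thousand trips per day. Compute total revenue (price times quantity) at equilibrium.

The market clears where 808 - 4P = 456 + 18P. Rearranging, 22P = 352, hence P* = 16.
From the demand curve, Q* = 808 - 4(16) = 744.
Total revenue = P* × Q* = 16 × 744 = 11904.

Total revenue = 11904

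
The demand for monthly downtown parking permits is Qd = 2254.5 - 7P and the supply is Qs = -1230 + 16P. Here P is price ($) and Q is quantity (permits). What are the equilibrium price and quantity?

P* = 151.5, Q* = 1194

The market clears where 2254.5 - 7P = -1230 + 16P. Rearranging, 23P = 3484.5, hence P* = 151.5.
Substitute back: Q* = 2254.5 - 7(151.5) = 1194.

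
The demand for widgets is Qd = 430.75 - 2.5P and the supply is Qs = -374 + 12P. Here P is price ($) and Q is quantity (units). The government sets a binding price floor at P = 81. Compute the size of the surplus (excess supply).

With P fixed at 81, quantity demanded is 228.25 and quantity supplied is 598.
Surplus = Qs - Qd = 598 - 228.25 = 369.75.

Surplus = 369.75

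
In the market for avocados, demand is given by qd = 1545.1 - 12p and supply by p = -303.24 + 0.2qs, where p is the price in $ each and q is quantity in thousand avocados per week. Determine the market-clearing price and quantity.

Inverting to quantity form: qs = 1516.2 + 5p.
Equating demand and supply, 1545.1 - 12p = 1516.2 + 5p gives 17p = 28.9, so p* = 1.7.
From the demand curve, q* = 1545.1 - 12(1.7) = 1524.7.

p* = 1.7, q* = 1524.7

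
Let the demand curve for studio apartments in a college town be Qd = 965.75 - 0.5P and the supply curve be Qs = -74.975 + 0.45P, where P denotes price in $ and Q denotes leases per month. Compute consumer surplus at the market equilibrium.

At equilibrium Qd = Qs, so 965.75 - 0.5P = -74.975 + 0.45P; collecting terms, 1040.725 = 0.95P and P* = 1095.5.
Plugging P* into demand: Q* = 965.75 - 0.5(1095.5) = 418.
Demand choke price (Qd = 0): P = 965.75/0.5 = 1931.5. Consumer surplus = ½ × (1931.5 - 1095.5) × 418 = 174724.

Consumer surplus = 174724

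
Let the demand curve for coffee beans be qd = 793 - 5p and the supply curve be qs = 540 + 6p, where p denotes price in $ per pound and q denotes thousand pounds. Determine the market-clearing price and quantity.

The market clears where 793 - 5p = 540 + 6p. Rearranging, 11p = 253, hence p* = 23.
Then q* = 793 - 5(23) = 678.

p* = 23, q* = 678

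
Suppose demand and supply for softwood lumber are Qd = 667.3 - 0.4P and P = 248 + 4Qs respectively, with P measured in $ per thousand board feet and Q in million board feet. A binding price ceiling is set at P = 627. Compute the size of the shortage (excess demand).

Shortage = 321.75

Rewriting in direct form: Qs = -62 + 0.25P.
With P fixed at 627, quantity demanded is 416.5 and quantity supplied is 94.75.
Shortage = Qd - Qs = 416.5 - 94.75 = 321.75.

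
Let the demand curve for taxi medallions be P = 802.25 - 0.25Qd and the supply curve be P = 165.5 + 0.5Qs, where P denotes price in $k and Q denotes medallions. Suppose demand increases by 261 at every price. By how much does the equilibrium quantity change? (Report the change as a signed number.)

Rewriting in direct form: Qd = 3209 - 4P and Qs = -331 + 2P.
Set Qd = Qs: 3209 - 4P = -331 + 2P, so 3540 = 6P and P* = 590.
Then Q* = 3209 - 4(590) = 849.
After the shift, demand is Qd = 3470 - 4P.
Re-solving, 6P = 3801 gives P = 633.5 and Q = 936.
ΔQ = 936 - 849 = 87.

ΔQ = 87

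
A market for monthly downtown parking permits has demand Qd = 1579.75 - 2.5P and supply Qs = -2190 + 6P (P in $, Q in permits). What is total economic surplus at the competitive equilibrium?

The market clears where 1579.75 - 2.5P = -2190 + 6P. Rearranging, 8.5P = 3769.75, hence P* = 443.5.
Plugging P* into demand: Q* = 1579.75 - 2.5(443.5) = 471.
Demand choke price = 631.9; supply choke price = 365. CS = ½(631.9 - 443.5)(471) = 44368.2; PS = ½(443.5 - 365)(471) = 18486.75. Total surplus = 62854.95.

Total surplus = 62854.95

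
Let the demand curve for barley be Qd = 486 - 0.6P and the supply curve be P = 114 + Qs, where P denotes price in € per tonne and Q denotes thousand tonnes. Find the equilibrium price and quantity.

In direct form, Qs = -114 + P.
Set Qd = Qs: 486 - 0.6P = -114 + P, so 600 = 1.6P and P* = 375.
Then Q* = 486 - 0.6(375) = 261.

P* = 375, Q* = 261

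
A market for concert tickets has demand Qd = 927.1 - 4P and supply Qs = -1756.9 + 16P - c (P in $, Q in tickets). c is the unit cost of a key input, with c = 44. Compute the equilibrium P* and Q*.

P* = 136.4, Q* = 381.5

With c = 44, supply is Qs = -1800.9 + 16P.
The market clears where 927.1 - 4P = -1800.9 + 16P. Rearranging, 20P = 2728, hence P* = 136.4.
Then Q* = 927.1 - 4(136.4) = 381.5.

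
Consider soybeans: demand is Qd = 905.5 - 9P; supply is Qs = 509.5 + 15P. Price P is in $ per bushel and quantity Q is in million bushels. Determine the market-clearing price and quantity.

P* = 16.5, Q* = 757

At equilibrium Qd = Qs, so 905.5 - 9P = 509.5 + 15P; collecting terms, 396 = 24P and P* = 16.5.
Then Q* = 905.5 - 9(16.5) = 757.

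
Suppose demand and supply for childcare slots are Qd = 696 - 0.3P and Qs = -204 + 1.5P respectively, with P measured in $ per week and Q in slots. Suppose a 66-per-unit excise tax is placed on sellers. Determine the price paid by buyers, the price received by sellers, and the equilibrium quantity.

P_b = 555, P_s = 489, Q = 529.5

Sellers keep P_s = P_b - 66 per unit, so supply in terms of the buyer price is Qs = -303 + 1.5P_b.
Market clearing requires 696 - 0.3P_b = -303 + 1.5P_b; hence 999 = 1.8P_b and P_b = 555.
So P_s = 489 and the quantity traded is Q = 696 - 0.3(555) = 529.5.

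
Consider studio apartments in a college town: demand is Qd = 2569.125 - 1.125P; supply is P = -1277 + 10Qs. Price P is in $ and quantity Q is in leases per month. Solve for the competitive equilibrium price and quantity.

P* = 1993, Q* = 327

In direct form, Qs = 127.7 + 0.1P.
The market clears where 2569.125 - 1.125P = 127.7 + 0.1P. Rearranging, 1.225P = 2441.425, hence P* = 1993.
Then Q* = 2569.125 - 1.125(1993) = 327.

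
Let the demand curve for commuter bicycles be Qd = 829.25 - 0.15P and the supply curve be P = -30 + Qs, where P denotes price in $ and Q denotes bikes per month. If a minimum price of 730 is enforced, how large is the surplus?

Surplus = 40.25

Rewriting in direct form: Qs = 30 + P.
At P = 730: Qd = 719.75 and Qs = 760.
Surplus = Qs - Qd = 760 - 719.75 = 40.25.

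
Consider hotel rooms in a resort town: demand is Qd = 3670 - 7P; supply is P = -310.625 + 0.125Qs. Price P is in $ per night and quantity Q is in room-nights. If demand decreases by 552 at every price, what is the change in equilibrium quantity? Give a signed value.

In direct form, Qs = 2485 + 8P.
At equilibrium Qd = Qs, so 3670 - 7P = 2485 + 8P; collecting terms, 1185 = 15P and P* = 79.
Plugging P* into demand: Q* = 3670 - 7(79) = 3117.
After the shift, demand is Qd = 3118 - 7P.
The new intersection has 633 = 15P, i.e. P = 42.2, Q = 2822.6.
ΔQ = 2822.6 - 3117 = -294.4.

ΔQ = -294.4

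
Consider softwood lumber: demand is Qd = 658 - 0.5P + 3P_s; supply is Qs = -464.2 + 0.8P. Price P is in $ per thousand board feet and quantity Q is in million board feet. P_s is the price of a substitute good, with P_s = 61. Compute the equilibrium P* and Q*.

P* = 1004, Q* = 339

With P_s = 61, demand is Qd = 841 - 0.5P.
Set Qd = Qs: 841 - 0.5P = -464.2 + 0.8P, so 1305.2 = 1.3P and P* = 1004.
Plugging P* into demand: Q* = 841 - 0.5(1004) = 339.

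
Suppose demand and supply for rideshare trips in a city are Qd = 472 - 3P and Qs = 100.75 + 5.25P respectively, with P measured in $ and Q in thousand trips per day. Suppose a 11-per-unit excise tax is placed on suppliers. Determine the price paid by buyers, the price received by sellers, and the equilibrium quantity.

P_b = 52, P_s = 41, Q = 316

Suppliers keep P_s = P_b - 11 per unit, so supply in terms of the buyer price is Qs = 43 + 5.25P_b.
Equate demand and the shifted supply: 472 - 3P_b = 43 + 5.25P_b, giving 8.25P_b = 429, so P_b = 52.
So P_s = 41 and the quantity traded is Q = 472 - 3(52) = 316.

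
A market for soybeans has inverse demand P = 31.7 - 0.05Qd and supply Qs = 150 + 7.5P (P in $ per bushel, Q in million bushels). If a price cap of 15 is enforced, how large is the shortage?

Solving each curve for Q: Qd = 634 - 20P.
Evaluating both curves at the ceiling price 15 gives Qd = 334, Qs = 262.5.
Shortage = Qd - Qs = 334 - 262.5 = 71.5.

Shortage = 71.5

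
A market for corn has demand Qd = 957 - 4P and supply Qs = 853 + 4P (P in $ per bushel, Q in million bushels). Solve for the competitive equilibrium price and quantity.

At equilibrium Qd = Qs, so 957 - 4P = 853 + 4P; collecting terms, 104 = 8P and P* = 13.
Then Q* = 957 - 4(13) = 905.

P* = 13, Q* = 905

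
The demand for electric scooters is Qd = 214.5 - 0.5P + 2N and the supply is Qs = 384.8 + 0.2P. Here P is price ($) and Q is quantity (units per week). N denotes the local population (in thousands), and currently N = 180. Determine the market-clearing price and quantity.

With N = 180, demand is Qd = 574.5 - 0.5P.
At equilibrium Qd = Qs, so 574.5 - 0.5P = 384.8 + 0.2P; collecting terms, 189.7 = 0.7P and P* = 271.
From the demand curve, Q* = 574.5 - 0.5(271) = 439.

P* = 271, Q* = 439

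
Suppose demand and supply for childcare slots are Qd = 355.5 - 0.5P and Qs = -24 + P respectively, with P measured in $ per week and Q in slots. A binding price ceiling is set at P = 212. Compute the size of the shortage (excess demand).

Evaluating both curves at the ceiling price 212 gives Qd = 249.5, Qs = 188.
Shortage = Qd - Qs = 249.5 - 188 = 61.5.

Shortage = 61.5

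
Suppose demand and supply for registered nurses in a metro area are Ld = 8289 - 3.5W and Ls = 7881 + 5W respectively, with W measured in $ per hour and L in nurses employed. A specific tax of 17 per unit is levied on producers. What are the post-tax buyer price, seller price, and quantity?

W_b = 58, W_s = 41, L = 8086

The tax drives a wedge W_b - W_s = 17. Substituting W_s = W_b - 17 into supply: Ls = 7796 + 5W_b.
Market clearing requires 8289 - 3.5W_b = 7796 + 5W_b; hence 493 = 8.5W_b and W_b = 58.
So W_s = 41 and the quantity traded is L = 8289 - 3.5(58) = 8086.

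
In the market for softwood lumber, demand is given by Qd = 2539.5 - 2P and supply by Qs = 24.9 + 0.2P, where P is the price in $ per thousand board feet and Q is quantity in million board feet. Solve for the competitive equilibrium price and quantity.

Set Qd = Qs: 2539.5 - 2P = 24.9 + 0.2P, so 2514.6 = 2.2P and P* = 1143.
From the demand curve, Q* = 2539.5 - 2(1143) = 253.5.

P* = 1143, Q* = 253.5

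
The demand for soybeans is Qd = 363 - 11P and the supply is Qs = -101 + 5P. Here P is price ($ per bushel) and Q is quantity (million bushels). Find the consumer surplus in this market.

At equilibrium Qd = Qs, so 363 - 11P = -101 + 5P; collecting terms, 464 = 16P and P* = 29.
Plugging P* into demand: Q* = 363 - 11(29) = 44.
Demand choke price (Qd = 0): P = 363/11 = 33. Consumer surplus = ½ × (33 - 29) × 44 = 88.

Consumer surplus = 88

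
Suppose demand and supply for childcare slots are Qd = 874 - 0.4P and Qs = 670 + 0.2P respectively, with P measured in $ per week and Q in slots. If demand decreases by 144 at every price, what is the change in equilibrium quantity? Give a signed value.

At equilibrium Qd = Qs, so 874 - 0.4P = 670 + 0.2P; collecting terms, 204 = 0.6P and P* = 340.
Then Q* = 874 - 0.4(340) = 738.
After the shift, demand is Qd = 730 - 0.4P.
New equilibrium: 60 = 0.6P, so P = 100 and Q = 690.
ΔQ = 690 - 738 = -48.

ΔQ = -48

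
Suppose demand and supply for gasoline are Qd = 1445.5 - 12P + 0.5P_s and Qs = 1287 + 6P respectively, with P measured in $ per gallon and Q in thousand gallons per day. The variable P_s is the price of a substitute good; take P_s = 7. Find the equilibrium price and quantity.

P* = 9, Q* = 1341

With P_s = 7, demand is Qd = 1449 - 12P.
Equating demand and supply, 1449 - 12P = 1287 + 6P gives 18P = 162, so P* = 9.
Substitute back: Q* = 1449 - 12(9) = 1341.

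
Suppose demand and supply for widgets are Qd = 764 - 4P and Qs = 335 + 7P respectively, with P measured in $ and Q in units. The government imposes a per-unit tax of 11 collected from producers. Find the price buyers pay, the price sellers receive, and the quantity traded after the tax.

Producers keep P_s = P_b - 11 per unit, so supply in terms of the buyer price is Qs = 258 + 7P_b.
Market clearing requires 764 - 4P_b = 258 + 7P_b; hence 506 = 11P_b and P_b = 46.
So P_s = 35 and the quantity traded is Q = 764 - 4(46) = 580.

P_b = 46, P_s = 35, Q = 580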